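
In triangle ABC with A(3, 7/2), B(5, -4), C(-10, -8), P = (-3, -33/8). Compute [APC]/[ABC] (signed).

[ABC] = ½·(3·(-4−(-8)) + 5·(-8−(7/2)) + (-10)·(7/2−(-4))) = ½·(12 − 115/2 − 75) = -241/4.
[APC] = ½·(3·(-33/8−(-8)) + (-3)·(-8−(7/2)) + (-10)·(7/2−(-33/8))) = ½·(93/8 + 69/2 − 305/4) = -241/16, so the ratio is (-241/16)/(-241/4) = 1/4.

1/4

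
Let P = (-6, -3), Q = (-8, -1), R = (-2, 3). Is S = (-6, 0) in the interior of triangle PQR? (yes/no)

Barycentric coordinates of S: (1/10, 3/5, 3/10).
The three coordinates are positive, positive, positive; a point is interior exactly when all three are positive.

yes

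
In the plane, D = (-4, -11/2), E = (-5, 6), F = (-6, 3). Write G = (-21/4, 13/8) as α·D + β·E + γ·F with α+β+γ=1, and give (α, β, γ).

(1/4, 1/4, 1/2)

Signed area of the reference triangle: [DEF] = ½·((-4)·(6−3) + (-5)·(3−(-11/2)) + (-6)·(-11/2−6)) = ½·(-12 − 85/2 + 69) = 29/4.
[GEF] = ½·((-21/4)·(6−3) + (-5)·(3−(13/8)) + (-6)·(13/8−6)) = ½·(-63/4 − 55/8 + 105/4) = 29/16, so the D-coordinate is (29/16)/(29/4) = 1/4.
[DGF] = ½·((-4)·(13/8−3) + (-21/4)·(3−(-11/2)) + (-6)·(-11/2−(13/8))) = ½·(11/2 − 357/8 + 171/4) = 29/16, so the E-coordinate is 1/4.
[DEG] = ½·((-4)·(6−(13/8)) + (-5)·(13/8−(-11/2)) + (-21/4)·(-11/2−6)) = ½·(-35/2 − 285/8 + 483/8) = 29/8, so the F-coordinate is 1/2.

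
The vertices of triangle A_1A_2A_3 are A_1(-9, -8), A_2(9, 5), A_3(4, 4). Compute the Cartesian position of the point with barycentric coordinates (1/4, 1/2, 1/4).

(13/4, 3/2)

P = (1/4)·A_1 + (1/2)·A_2 + (1/4)·A_3.
x-coordinate: (1/4)·(-9) + (1/2)·9 + (1/4)·4 = 13/4.
y-coordinate: (1/4)·(-8) + (1/2)·5 + (1/4)·4 = 3/2.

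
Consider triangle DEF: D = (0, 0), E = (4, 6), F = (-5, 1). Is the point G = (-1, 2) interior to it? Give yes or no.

yes

Barycentric coordinates of G: (11/34, 9/34, 7/17).
The three coordinates are positive, positive, positive; a point is interior exactly when all three are positive.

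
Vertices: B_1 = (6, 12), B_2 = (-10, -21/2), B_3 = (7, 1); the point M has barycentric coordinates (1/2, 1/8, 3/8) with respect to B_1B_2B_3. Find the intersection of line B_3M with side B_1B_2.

Line B_3M meets B_1B_2 where the B_3-coordinate vanishes; zeroing M's B_3-weight and renormalizing leaves B_1, B_2-weights 1/2 : 1/8 → (4/5, 1/5).
So N = (4/5)·B_1 + (1/5)·B_2 = (14/5, 15/2).

(14/5, 15/2)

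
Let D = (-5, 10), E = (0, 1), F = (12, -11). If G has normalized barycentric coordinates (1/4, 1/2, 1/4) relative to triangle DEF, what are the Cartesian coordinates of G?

(7/4, 1/4)

G = (1/4)·D + (1/2)·E + (1/4)·F.
x-coordinate: (1/4)·(-5) + (1/2)·0 + (1/4)·12 = 7/4.
y-coordinate: (1/4)·10 + (1/2)·1 + (1/4)·(-11) = 1/4.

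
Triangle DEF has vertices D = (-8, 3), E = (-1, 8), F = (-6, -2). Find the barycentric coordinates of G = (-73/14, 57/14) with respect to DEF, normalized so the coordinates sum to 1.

(1/2, 5/14, 1/7)

Signed area of the reference triangle: [DEF] = ½·((-8)·(8−(-2)) + (-1)·(-2−3) + (-6)·(3−8)) = ½·(-80 + 5 + 30) = -45/2.
[GEF] = ½·((-73/14)·(8−(-2)) + (-1)·(-2−(57/14)) + (-6)·(57/14−8)) = ½·(-365/7 + 85/14 + 165/7) = -45/4, so the D-coordinate is (-45/4)/(-45/2) = 1/2.
[DGF] = ½·((-8)·(57/14−(-2)) + (-73/14)·(-2−3) + (-6)·(3−(57/14))) = ½·(-340/7 + 365/14 + 45/7) = -225/28, so the E-coordinate is 5/14.
[DEG] = ½·((-8)·(8−(57/14)) + (-1)·(57/14−3) + (-73/14)·(3−8)) = ½·(-220/7 − 15/14 + 365/14) = -45/14, so the F-coordinate is 1/7.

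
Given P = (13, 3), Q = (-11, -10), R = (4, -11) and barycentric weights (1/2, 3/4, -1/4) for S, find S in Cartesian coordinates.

(-11/4, -13/4)

S = (1/2)·P + (3/4)·Q + (-1/4)·R.
x-coordinate: (1/2)·13 + (3/4)·(-11) + (-1/4)·4 = -11/4.
y-coordinate: (1/2)·3 + (3/4)·(-10) + (-1/4)·(-11) = -13/4.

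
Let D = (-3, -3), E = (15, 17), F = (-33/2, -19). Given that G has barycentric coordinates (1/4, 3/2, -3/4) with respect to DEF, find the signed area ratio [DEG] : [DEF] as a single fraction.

-3/4

The signed ratio [DEG]/[DEF] equals the barycentric coordinate of G at vertex F, which is -3/4.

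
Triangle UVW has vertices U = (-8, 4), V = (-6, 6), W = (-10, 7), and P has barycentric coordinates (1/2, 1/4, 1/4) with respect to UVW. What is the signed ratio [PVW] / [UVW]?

1/2

The signed ratio [PVW]/[UVW] equals the barycentric coordinate of P at vertex U, which is 1/2.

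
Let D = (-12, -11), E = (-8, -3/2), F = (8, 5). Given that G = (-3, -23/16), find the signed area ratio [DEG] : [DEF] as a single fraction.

3/8

[DEF] = ½·((-12)·(-3/2−5) + (-8)·(5−(-11)) + 8·(-11−(-3/2))) = ½·(78 − 128 − 76) = -63.
[DEG] = ½·((-12)·(-3/2−(-23/16)) + (-8)·(-23/16−(-11)) + (-3)·(-11−(-3/2))) = ½·(3/4 − 153/2 + 57/2) = -189/8, so the ratio is (-189/8)/(-63) = 3/8.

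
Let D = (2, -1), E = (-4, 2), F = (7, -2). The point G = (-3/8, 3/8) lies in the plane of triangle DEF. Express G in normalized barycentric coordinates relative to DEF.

Signed area of the reference triangle: [DEF] = ½·(2·(2−(-2)) + (-4)·(-2−(-1)) + 7·(-1−2)) = ½·(8 + 4 − 21) = -9/2.
[GEF] = ½·((-3/8)·(2−(-2)) + (-4)·(-2−(3/8)) + 7·(3/8−2)) = ½·(-3/2 + 19/2 − 91/8) = -27/16, so the D-coordinate is (-27/16)/(-9/2) = 3/8.
[DGF] = ½·(2·(3/8−(-2)) + (-3/8)·(-2−(-1)) + 7·(-1−(3/8))) = ½·(19/4 + 3/8 − 77/8) = -9/4, so the E-coordinate is 1/2.
[DEG] = ½·(2·(2−(3/8)) + (-4)·(3/8−(-1)) + (-3/8)·(-1−2)) = ½·(13/4 − 11/2 + 9/8) = -9/16, so the F-coordinate is 1/8.
Check: 3/8 + 1/2 + 1/8 = 1.

(3/8, 1/2, 1/8)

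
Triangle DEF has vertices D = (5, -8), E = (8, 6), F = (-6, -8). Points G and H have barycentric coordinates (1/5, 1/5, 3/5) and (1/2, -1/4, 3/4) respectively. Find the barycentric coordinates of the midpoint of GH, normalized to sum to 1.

(7/20, -1/40, 27/40)

Since both coordinate triples sum to 1, the midpoint's barycentrics are the componentwise average.
(1/5+1/2)/2 = 7/20; similarly -1/40 and 27/40.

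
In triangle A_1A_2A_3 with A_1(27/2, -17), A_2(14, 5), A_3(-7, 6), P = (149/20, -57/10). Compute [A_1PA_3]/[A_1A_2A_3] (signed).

1/5

[A_1A_2A_3] = ½·((27/2)·(5−6) + 14·(6−(-17)) + (-7)·(-17−5)) = ½·(-27/2 + 322 + 154) = 925/4.
[A_1PA_3] = ½·((27/2)·(-57/10−6) + (149/20)·(6−(-17)) + (-7)·(-17−(-57/10))) = ½·(-3159/20 + 3427/20 + 791/10) = 185/4, so the ratio is (185/4)/(925/4) = 1/5.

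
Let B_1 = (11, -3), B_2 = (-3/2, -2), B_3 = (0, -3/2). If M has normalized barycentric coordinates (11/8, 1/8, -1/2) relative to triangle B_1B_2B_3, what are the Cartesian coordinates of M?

M = (11/8)·B_1 + (1/8)·B_2 + (-1/2)·B_3.
x-coordinate: (11/8)·11 + (1/8)·(-3/2) + (-1/2)·0 = 239/16.
y-coordinate: (11/8)·(-3) + (1/8)·(-2) + (-1/2)·(-3/2) = -29/8.

(239/16, -29/8)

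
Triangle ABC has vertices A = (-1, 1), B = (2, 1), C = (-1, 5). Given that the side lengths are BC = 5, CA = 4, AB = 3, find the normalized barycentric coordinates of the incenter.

(5/12, 1/3, 1/4)

The incenter has barycentric coordinates proportional to the opposite side lengths: (5 : 4 : 3).
Normalizing by 5+4+3 = 12 gives (5/12, 1/3, 1/4).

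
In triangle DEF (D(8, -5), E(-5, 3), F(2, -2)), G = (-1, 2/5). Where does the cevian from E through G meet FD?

Barycentric coordinates of G with respect to DEF: (1/5, 3/5, 1/5).
On side FD the E-coordinate is zero; dropping G's E-weight 3/5 and renormalizing the remaining 1/5 : 1/5 gives weights 1/2, 1/2 on F, D.
H = (1/2)·(2, -2) + (1/2)·(8, -5) = (5, -7/2).

(5, -7/2)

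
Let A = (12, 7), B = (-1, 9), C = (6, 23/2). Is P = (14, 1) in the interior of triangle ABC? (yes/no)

Barycentric coordinates of P: (187/93, 18/31, -148/93).
The three coordinates are positive, positive, negative; a point is interior exactly when all three are positive.

no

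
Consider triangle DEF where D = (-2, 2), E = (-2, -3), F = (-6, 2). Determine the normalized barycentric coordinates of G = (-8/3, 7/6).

Signed area of the reference triangle: [DEF] = ½·((-2)·(-3−2) + (-2)·(2−2) + (-6)·(2−(-3))) = ½·(10 + 0 − 30) = -10.
[GEF] = ½·((-8/3)·(-3−2) + (-2)·(2−(7/6)) + (-6)·(7/6−(-3))) = ½·(40/3 − 5/3 − 25) = -20/3, so the D-coordinate is (-20/3)/(-10) = 2/3.
[DGF] = ½·((-2)·(7/6−2) + (-8/3)·(2−2) + (-6)·(2−(7/6))) = ½·(5/3 + 0 − 5) = -5/3, so the E-coordinate is 1/6.
[DEG] = ½·((-2)·(-3−(7/6)) + (-2)·(7/6−2) + (-8/3)·(2−(-3))) = ½·(25/3 + 5/3 − 40/3) = -5/3, so the F-coordinate is 1/6.
Check: 2/3 + 1/6 + 1/6 = 1.

(2/3, 1/6, 1/6)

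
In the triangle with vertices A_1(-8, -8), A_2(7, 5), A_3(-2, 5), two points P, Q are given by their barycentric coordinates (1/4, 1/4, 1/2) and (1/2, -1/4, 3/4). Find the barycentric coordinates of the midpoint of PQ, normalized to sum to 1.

(3/8, 0, 5/8)

Since both coordinate triples sum to 1, the midpoint's barycentrics are the componentwise average.
(1/4+1/2)/2 = 3/8; similarly 0 and 5/8.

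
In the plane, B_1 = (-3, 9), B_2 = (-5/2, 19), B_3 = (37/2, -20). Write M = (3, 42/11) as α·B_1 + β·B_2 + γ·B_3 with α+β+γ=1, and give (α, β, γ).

(5/11, 3/11, 3/11)

Signed area of the reference triangle: [B_1B_2B_3] = ½·((-3)·(19−(-20)) + (-5/2)·(-20−9) + (37/2)·(9−19)) = ½·(-117 + 145/2 − 185) = -459/4.
[MB_2B_3] = ½·(3·(19−(-20)) + (-5/2)·(-20−(42/11)) + (37/2)·(42/11−19)) = ½·(117 + 655/11 − 6179/22) = -2295/44, so the B_1-coordinate is (-2295/44)/(-459/4) = 5/11.
[B_1MB_3] = ½·((-3)·(42/11−(-20)) + 3·(-20−9) + (37/2)·(9−(42/11))) = ½·(-786/11 − 87 + 2109/22) = -1377/44, so the B_2-coordinate is 3/11.
[B_1B_2M] = ½·((-3)·(19−(42/11)) + (-5/2)·(42/11−9) + 3·(9−19)) = ½·(-501/11 + 285/22 − 30) = -1377/44, so the B_3-coordinate is 3/11.
Check: 5/11 + 3/11 + 3/11 = 1.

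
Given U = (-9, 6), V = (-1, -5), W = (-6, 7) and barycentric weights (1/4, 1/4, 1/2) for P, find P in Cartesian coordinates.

(-11/2, 15/4)

P = (1/4)·U + (1/4)·V + (1/2)·W.
x-coordinate: (1/4)·(-9) + (1/4)·(-1) + (1/2)·(-6) = -11/2.
y-coordinate: (1/4)·6 + (1/4)·(-5) + (1/2)·7 = 15/4.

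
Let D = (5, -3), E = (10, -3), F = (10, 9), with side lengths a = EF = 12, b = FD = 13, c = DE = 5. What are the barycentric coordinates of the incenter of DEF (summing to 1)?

The incenter has barycentric coordinates proportional to the opposite side lengths: (12 : 13 : 5).
Normalizing by 12+13+5 = 30 gives (2/5, 13/30, 1/6).

(2/5, 13/30, 1/6)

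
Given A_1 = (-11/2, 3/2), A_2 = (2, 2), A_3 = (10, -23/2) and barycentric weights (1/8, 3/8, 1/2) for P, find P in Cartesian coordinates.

(81/16, -77/16)

P = (1/8)·A_1 + (3/8)·A_2 + (1/2)·A_3.
x-coordinate: (1/8)·(-11/2) + (3/8)·2 + (1/2)·10 = 81/16.
y-coordinate: (1/8)·(3/2) + (3/8)·2 + (1/2)·(-23/2) = -77/16.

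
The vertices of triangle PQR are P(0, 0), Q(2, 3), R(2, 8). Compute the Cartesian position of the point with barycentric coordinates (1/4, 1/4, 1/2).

S = (1/4)·P + (1/4)·Q + (1/2)·R.
x-coordinate: (1/4)·0 + (1/4)·2 + (1/2)·2 = 3/2.
y-coordinate: (1/4)·0 + (1/4)·3 + (1/2)·8 = 19/4.

(3/2, 19/4)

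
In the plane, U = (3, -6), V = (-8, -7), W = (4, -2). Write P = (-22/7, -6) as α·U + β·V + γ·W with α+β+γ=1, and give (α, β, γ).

Signed area of the reference triangle: [UVW] = ½·(3·(-7−(-2)) + (-8)·(-2−(-6)) + 4·(-6−(-7))) = ½·(-15 − 32 + 4) = -43/2.
[PVW] = ½·((-22/7)·(-7−(-2)) + (-8)·(-2−(-6)) + 4·(-6−(-7))) = ½·(110/7 − 32 + 4) = -43/7, so the U-coordinate is (-43/7)/(-43/2) = 2/7.
[UPW] = ½·(3·(-6−(-2)) + (-22/7)·(-2−(-6)) + 4·(-6−(-6))) = ½·(-12 − 88/7 + 0) = -86/7, so the V-coordinate is 4/7.
[UVP] = ½·(3·(-7−(-6)) + (-8)·(-6−(-6)) + (-22/7)·(-6−(-7))) = ½·(-3 + 0 − 22/7) = -43/14, so the W-coordinate is 1/7.
Check: 2/7 + 4/7 + 1/7 = 1.

(2/7, 4/7, 1/7)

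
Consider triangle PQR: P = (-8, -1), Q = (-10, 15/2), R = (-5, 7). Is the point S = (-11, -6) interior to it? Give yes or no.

no

Barycentric coordinates of S: (136/83, 18/83, -71/83).
The three coordinates are positive, positive, negative; a point is interior exactly when all three are positive.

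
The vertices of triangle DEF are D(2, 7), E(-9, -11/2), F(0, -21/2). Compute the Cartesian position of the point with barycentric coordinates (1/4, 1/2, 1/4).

G = (1/4)·D + (1/2)·E + (1/4)·F.
x-coordinate: (1/4)·2 + (1/2)·(-9) + (1/4)·0 = -4.
y-coordinate: (1/4)·7 + (1/2)·(-11/2) + (1/4)·(-21/2) = -29/8.

(-4, -29/8)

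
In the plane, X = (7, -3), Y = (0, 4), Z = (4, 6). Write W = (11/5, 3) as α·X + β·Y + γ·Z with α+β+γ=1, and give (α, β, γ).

Signed area of the reference triangle: [XYZ] = ½·(7·(4−6) + 0·(6−(-3)) + 4·(-3−4)) = ½·(-14 + 0 − 28) = -21.
[WYZ] = ½·((11/5)·(4−6) + 0·(6−3) + 4·(3−4)) = ½·(-22/5 + 0 − 4) = -21/5, so the X-coordinate is (-21/5)/(-21) = 1/5.
[XWZ] = ½·(7·(3−6) + (11/5)·(6−(-3)) + 4·(-3−3)) = ½·(-21 + 99/5 − 24) = -63/5, so the Y-coordinate is 3/5.
[XYW] = ½·(7·(4−3) + 0·(3−(-3)) + (11/5)·(-3−4)) = ½·(7 + 0 − 77/5) = -21/5, so the Z-coordinate is 1/5.

(1/5, 3/5, 1/5)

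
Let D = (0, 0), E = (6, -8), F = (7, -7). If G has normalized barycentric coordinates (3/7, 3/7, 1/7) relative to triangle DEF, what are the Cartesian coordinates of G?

G = (3/7)·D + (3/7)·E + (1/7)·F.
x-coordinate: (3/7)·0 + (3/7)·6 + (1/7)·7 = 25/7.
y-coordinate: (3/7)·0 + (3/7)·(-8) + (1/7)·(-7) = -31/7.

(25/7, -31/7)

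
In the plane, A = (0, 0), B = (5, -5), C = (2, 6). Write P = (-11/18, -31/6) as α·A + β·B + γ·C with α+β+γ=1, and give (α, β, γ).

(14/9, 1/6, -13/18)

Signed area of the reference triangle: [ABC] = ½·(0·(-5−6) + 5·(6−0) + 2·(0−(-5))) = ½·(0 + 30 + 10) = 20.
[PBC] = ½·((-11/18)·(-5−6) + 5·(6−(-31/6)) + 2·(-31/6−(-5))) = ½·(121/18 + 335/6 − 1/3) = 280/9, so the A-coordinate is (280/9)/20 = 14/9.
[APC] = ½·(0·(-31/6−6) + (-11/18)·(6−0) + 2·(0−(-31/6))) = ½·(0 − 11/3 + 31/3) = 10/3, so the B-coordinate is 1/6.
[ABP] = ½·(0·(-5−(-31/6)) + 5·(-31/6−0) + (-11/18)·(0−(-5))) = ½·(0 − 155/6 − 55/18) = -130/9, so the C-coordinate is -13/18.
Check: 14/9 + 1/6 − 13/18 = 1.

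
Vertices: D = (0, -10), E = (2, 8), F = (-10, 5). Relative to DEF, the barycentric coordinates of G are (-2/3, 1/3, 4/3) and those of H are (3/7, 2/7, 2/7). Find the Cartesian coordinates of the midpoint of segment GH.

(-157/21, 54/7)

Barycentric coordinates of the midpoint are the average: (-5/42, 13/42, 17/21).
Converting: (-5/42)·D + (13/42)·E + (17/21)·F = (-157/21, 54/7).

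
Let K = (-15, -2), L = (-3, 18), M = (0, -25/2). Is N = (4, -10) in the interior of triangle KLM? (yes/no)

Barycentric coordinates of N: (-259/852, 53/284, 238/213).
The three coordinates are negative, positive, positive; a point is interior exactly when all three are positive.

no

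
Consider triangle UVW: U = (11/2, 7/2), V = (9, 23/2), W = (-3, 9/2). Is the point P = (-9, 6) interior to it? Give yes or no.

no

Barycentric coordinates of P: (-120/143, 27/286, 499/286).
The three coordinates are negative, positive, positive; a point is interior exactly when all three are positive.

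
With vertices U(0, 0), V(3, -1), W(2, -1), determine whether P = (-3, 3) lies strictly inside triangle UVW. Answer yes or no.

Barycentric coordinates of P: (4, 3, -6).
The three coordinates are positive, positive, negative; a point is interior exactly when all three are positive.

no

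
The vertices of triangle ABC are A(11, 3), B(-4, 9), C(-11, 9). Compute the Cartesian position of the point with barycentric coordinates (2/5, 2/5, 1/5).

(3/5, 33/5)

P = (2/5)·A + (2/5)·B + (1/5)·C.
x-coordinate: (2/5)·11 + (2/5)·(-4) + (1/5)·(-11) = 3/5.
y-coordinate: (2/5)·3 + (2/5)·9 + (1/5)·9 = 33/5.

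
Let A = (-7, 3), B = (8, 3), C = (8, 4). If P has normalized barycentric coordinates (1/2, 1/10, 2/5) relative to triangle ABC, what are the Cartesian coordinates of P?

(1/2, 17/5)

P = (1/2)·A + (1/10)·B + (2/5)·C.
x-coordinate: (1/2)·(-7) + (1/10)·8 + (2/5)·8 = 1/2.
y-coordinate: (1/2)·3 + (1/10)·3 + (2/5)·4 = 17/5.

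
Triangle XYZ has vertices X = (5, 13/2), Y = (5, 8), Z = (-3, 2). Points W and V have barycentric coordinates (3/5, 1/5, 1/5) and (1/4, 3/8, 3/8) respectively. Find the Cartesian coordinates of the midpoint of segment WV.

Barycentric coordinates of the midpoint are the average: (17/40, 23/80, 23/80).
Converting: (17/40)·X + (23/80)·Y + (23/80)·Z = (27/10, 451/80).

(27/10, 451/80)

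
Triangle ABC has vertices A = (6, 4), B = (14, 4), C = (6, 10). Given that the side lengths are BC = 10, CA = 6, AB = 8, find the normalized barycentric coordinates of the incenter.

(5/12, 1/4, 1/3)

The incenter has barycentric coordinates proportional to the opposite side lengths: (10 : 6 : 8).
Normalizing by 10+6+8 = 24 gives (5/12, 1/4, 1/3).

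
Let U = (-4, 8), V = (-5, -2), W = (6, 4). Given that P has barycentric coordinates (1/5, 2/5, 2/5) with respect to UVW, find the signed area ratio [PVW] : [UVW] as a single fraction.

The signed ratio [PVW]/[UVW] equals the barycentric coordinate of P at vertex U, which is 1/5.

1/5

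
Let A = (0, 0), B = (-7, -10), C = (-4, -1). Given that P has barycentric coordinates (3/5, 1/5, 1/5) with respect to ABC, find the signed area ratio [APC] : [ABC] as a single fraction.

The signed ratio [APC]/[ABC] equals the barycentric coordinate of P at vertex B, which is 1/5.

1/5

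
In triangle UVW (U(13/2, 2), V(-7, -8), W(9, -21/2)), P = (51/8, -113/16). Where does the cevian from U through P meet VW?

(19/3, -121/12)

Barycentric coordinates of P with respect to UVW: (1/4, 1/8, 5/8).
On side VW the U-coordinate is zero; dropping P's U-weight 1/4 and renormalizing the remaining 1/8 : 5/8 gives weights 1/6, 5/6 on V, W.
Q = (1/6)·(-7, -8) + (5/6)·(9, -21/2) = (19/3, -121/12).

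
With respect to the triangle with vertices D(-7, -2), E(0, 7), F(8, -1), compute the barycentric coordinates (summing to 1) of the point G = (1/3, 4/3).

(1/3, 1/3, 1/3)

Signed area of the reference triangle: [DEF] = ½·((-7)·(7−(-1)) + 0·(-1−(-2)) + 8·(-2−7)) = ½·(-56 + 0 − 72) = -64.
[GEF] = ½·((1/3)·(7−(-1)) + 0·(-1−(4/3)) + 8·(4/3−7)) = ½·(8/3 + 0 − 136/3) = -64/3, so the D-coordinate is (-64/3)/(-64) = 1/3.
[DGF] = ½·((-7)·(4/3−(-1)) + (1/3)·(-1−(-2)) + 8·(-2−(4/3))) = ½·(-49/3 + 1/3 − 80/3) = -64/3, so the E-coordinate is 1/3.
[DEG] = ½·((-7)·(7−(4/3)) + 0·(4/3−(-2)) + (1/3)·(-2−7)) = ½·(-119/3 + 0 − 3) = -64/3, so the F-coordinate is 1/3.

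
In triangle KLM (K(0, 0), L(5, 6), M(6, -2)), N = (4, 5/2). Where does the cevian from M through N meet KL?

Barycentric coordinates of N with respect to KLM: (1/4, 1/2, 1/4).
On side KL the M-coordinate is zero; dropping N's M-weight 1/4 and renormalizing the remaining 1/4 : 1/2 gives weights 1/3, 2/3 on K, L.
J = (1/3)·(0, 0) + (2/3)·(5, 6) = (10/3, 4).

(10/3, 4)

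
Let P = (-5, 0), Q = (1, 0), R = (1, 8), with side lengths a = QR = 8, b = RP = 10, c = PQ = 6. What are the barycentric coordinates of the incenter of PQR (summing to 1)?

(1/3, 5/12, 1/4)

The incenter has barycentric coordinates proportional to the opposite side lengths: (8 : 10 : 6).
Normalizing by 8+10+6 = 24 gives (1/3, 5/12, 1/4).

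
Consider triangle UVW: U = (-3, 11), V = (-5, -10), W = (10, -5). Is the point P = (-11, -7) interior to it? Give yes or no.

Barycentric coordinates of P: (15/61, 362/305, -132/305).
The three coordinates are positive, positive, negative; a point is interior exactly when all three are positive.

no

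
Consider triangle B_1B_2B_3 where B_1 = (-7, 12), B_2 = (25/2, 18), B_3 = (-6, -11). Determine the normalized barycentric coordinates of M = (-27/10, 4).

Signed area of the reference triangle: [B_1B_2B_3] = ½·((-7)·(18−(-11)) + (25/2)·(-11−12) + (-6)·(12−18)) = ½·(-203 − 575/2 + 36) = -909/4.
[MB_2B_3] = ½·((-27/10)·(18−(-11)) + (25/2)·(-11−4) + (-6)·(4−18)) = ½·(-783/10 − 375/2 + 84) = -909/10, so the B_1-coordinate is (-909/10)/(-909/4) = 2/5.
[B_1MB_3] = ½·((-7)·(4−(-11)) + (-27/10)·(-11−12) + (-6)·(12−4)) = ½·(-105 + 621/10 − 48) = -909/20, so the B_2-coordinate is 1/5.
[B_1B_2M] = ½·((-7)·(18−4) + (25/2)·(4−12) + (-27/10)·(12−18)) = ½·(-98 − 100 + 81/5) = -909/10, so the B_3-coordinate is 2/5.
Check: 2/5 + 1/5 + 2/5 = 1.

(2/5, 1/5, 2/5)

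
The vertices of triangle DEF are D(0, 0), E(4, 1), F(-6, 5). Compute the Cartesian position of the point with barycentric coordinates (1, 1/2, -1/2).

G = 1·D + (1/2)·E + (-1/2)·F.
x-coordinate: 1·0 + (1/2)·4 + (-1/2)·(-6) = 5.
y-coordinate: 1·0 + (1/2)·1 + (-1/2)·5 = -2.

(5, -2)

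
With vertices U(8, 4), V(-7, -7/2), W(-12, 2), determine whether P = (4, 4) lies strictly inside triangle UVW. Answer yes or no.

no

Barycentric coordinates of P: (49/60, -1/15, 1/4).
The three coordinates are positive, negative, positive; a point is interior exactly when all three are positive.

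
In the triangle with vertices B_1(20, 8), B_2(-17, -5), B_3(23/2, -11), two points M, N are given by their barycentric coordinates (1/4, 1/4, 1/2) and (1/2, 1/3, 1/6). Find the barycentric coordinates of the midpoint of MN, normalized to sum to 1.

Since both coordinate triples sum to 1, the midpoint's barycentrics are the componentwise average.
(1/4+1/2)/2 = 3/8; similarly 7/24 and 1/3.

(3/8, 7/24, 1/3)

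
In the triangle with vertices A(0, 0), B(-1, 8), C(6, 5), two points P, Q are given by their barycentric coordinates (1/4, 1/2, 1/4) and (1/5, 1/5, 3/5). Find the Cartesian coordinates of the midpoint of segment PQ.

(11/5, 197/40)

Barycentric coordinates of the midpoint are the average: (9/40, 7/20, 17/40).
Converting: (9/40)·A + (7/20)·B + (17/40)·C = (11/5, 197/40).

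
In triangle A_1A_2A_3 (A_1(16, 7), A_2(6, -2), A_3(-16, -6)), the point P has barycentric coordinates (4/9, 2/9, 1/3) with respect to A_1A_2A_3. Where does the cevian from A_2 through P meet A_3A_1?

(16/7, 10/7)

Line A_2P meets A_3A_1 where the A_2-coordinate vanishes; zeroing P's A_2-weight and renormalizing leaves A_3, A_1-weights 1/3 : 4/9 → (3/7, 4/7).
So Q = (3/7)·A_3 + (4/7)·A_1 = (16/7, 10/7).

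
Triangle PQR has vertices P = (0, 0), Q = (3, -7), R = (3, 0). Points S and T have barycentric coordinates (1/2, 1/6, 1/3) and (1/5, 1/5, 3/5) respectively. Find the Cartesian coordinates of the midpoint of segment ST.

(39/20, -77/60)

Barycentric coordinates of the midpoint are the average: (7/20, 11/60, 7/15).
Converting: (7/20)·P + (11/60)·Q + (7/15)·R = (39/20, -77/60).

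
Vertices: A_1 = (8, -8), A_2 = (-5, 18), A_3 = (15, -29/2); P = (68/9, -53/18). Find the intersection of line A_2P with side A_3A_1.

(83/6, -161/12)

Barycentric coordinates of P with respect to A_1A_2A_3: (1/9, 1/3, 5/9).
On side A_3A_1 the A_2-coordinate is zero; dropping P's A_2-weight 1/3 and renormalizing the remaining 5/9 : 1/9 gives weights 5/6, 1/6 on A_3, A_1.
Q = (5/6)·(15, -29/2) + (1/6)·(8, -8) = (83/6, -161/12).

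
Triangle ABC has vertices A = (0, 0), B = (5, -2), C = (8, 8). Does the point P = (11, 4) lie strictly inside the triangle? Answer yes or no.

no

Barycentric coordinates of P: (-3/4, 1, 3/4).
The three coordinates are negative, positive, positive; a point is interior exactly when all three are positive.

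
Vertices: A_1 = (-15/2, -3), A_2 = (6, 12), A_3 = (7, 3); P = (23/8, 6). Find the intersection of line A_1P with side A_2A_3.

(19/3, 9)

Barycentric coordinates of P with respect to A_1A_2A_3: (1/4, 1/2, 1/4).
On side A_2A_3 the A_1-coordinate is zero; dropping P's A_1-weight 1/4 and renormalizing the remaining 1/2 : 1/4 gives weights 2/3, 1/3 on A_2, A_3.
Q = (2/3)·(6, 12) + (1/3)·(7, 3) = (19/3, 9).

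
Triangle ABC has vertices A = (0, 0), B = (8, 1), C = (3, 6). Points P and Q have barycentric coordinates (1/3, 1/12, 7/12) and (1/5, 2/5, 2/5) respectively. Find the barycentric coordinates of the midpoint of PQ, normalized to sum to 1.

Since both coordinate triples sum to 1, the midpoint's barycentrics are the componentwise average.
(1/3+1/5)/2 = 4/15; similarly 29/120 and 59/120.

(4/15, 29/120, 59/120)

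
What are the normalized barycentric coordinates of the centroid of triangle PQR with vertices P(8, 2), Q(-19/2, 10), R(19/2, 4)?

The centroid is the average of the vertices, so each weight is 1/3.

(1/3, 1/3, 1/3)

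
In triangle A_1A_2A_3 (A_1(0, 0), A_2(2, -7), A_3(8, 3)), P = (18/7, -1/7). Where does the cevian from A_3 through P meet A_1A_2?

(2/5, -7/5)

Barycentric coordinates of P with respect to A_1A_2A_3: (4/7, 1/7, 2/7).
On side A_1A_2 the A_3-coordinate is zero; dropping P's A_3-weight 2/7 and renormalizing the remaining 4/7 : 1/7 gives weights 4/5, 1/5 on A_1, A_2.
Q = (4/5)·(0, 0) + (1/5)·(2, -7) = (2/5, -7/5).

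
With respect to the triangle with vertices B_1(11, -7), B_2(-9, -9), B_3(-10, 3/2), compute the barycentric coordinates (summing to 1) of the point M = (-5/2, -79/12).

Signed area of the reference triangle: [B_1B_2B_3] = ½·(11·(-9−(3/2)) + (-9)·(3/2−(-7)) + (-10)·(-7−(-9))) = ½·(-231/2 − 153/2 − 20) = -106.
[MB_2B_3] = ½·((-5/2)·(-9−(3/2)) + (-9)·(3/2−(-79/12)) + (-10)·(-79/12−(-9))) = ½·(105/4 − 291/4 − 145/6) = -106/3, so the B_1-coordinate is (-106/3)/(-106) = 1/3.
[B_1MB_3] = ½·(11·(-79/12−(3/2)) + (-5/2)·(3/2−(-7)) + (-10)·(-7−(-79/12))) = ½·(-1067/12 − 85/4 + 25/6) = -53, so the B_2-coordinate is 1/2.
[B_1B_2M] = ½·(11·(-9−(-79/12)) + (-9)·(-79/12−(-7)) + (-5/2)·(-7−(-9))) = ½·(-319/12 − 15/4 − 5) = -53/3, so the B_3-coordinate is 1/6.

(1/3, 1/2, 1/6)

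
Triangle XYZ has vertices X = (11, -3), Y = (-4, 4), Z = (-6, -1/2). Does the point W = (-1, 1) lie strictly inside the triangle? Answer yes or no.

Barycentric coordinates of W: (39/163, 76/163, 48/163).
The three coordinates are positive, positive, positive; a point is interior exactly when all three are positive.

yes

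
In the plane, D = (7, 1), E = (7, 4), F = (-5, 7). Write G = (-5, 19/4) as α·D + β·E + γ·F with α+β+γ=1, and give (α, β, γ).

Signed area of the reference triangle: [DEF] = ½·(7·(4−7) + 7·(7−1) + (-5)·(1−4)) = ½·(-21 + 42 + 15) = 18.
[GEF] = ½·((-5)·(4−7) + 7·(7−(19/4)) + (-5)·(19/4−4)) = ½·(15 + 63/4 − 15/4) = 27/2, so the D-coordinate is (27/2)/18 = 3/4.
[DGF] = ½·(7·(19/4−7) + (-5)·(7−1) + (-5)·(1−(19/4))) = ½·(-63/4 − 30 + 75/4) = -27/2, so the E-coordinate is -3/4.
[DEG] = ½·(7·(4−(19/4)) + 7·(19/4−1) + (-5)·(1−4)) = ½·(-21/4 + 105/4 + 15) = 18, so the F-coordinate is 1.
Check: 3/4 − 3/4 + 1 = 1.

(3/4, -3/4, 1)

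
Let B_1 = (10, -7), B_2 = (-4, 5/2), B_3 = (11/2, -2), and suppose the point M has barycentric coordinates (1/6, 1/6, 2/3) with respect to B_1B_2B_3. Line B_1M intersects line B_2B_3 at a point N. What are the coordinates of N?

(18/5, -11/10)

Line B_1M meets B_2B_3 where the B_1-coordinate vanishes; zeroing M's B_1-weight and renormalizing leaves B_2, B_3-weights 1/6 : 2/3 → (1/5, 4/5).
So N = (1/5)·B_2 + (4/5)·B_3 = (18/5, -11/10).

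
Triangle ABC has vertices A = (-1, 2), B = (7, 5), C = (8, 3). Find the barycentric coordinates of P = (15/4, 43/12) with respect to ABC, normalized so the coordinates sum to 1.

Signed area of the reference triangle: [ABC] = ½·((-1)·(5−3) + 7·(3−2) + 8·(2−5)) = ½·(-2 + 7 − 24) = -19/2.
[PBC] = ½·((15/4)·(5−3) + 7·(3−(43/12)) + 8·(43/12−5)) = ½·(15/2 − 49/12 − 34/3) = -95/24, so the A-coordinate is (-95/24)/(-19/2) = 5/12.
[APC] = ½·((-1)·(43/12−3) + (15/4)·(3−2) + 8·(2−(43/12))) = ½·(-7/12 + 15/4 − 38/3) = -19/4, so the B-coordinate is 1/2.
[ABP] = ½·((-1)·(5−(43/12)) + 7·(43/12−2) + (15/4)·(2−5)) = ½·(-17/12 + 133/12 − 45/4) = -19/24, so the C-coordinate is 1/12.

(5/12, 1/2, 1/12)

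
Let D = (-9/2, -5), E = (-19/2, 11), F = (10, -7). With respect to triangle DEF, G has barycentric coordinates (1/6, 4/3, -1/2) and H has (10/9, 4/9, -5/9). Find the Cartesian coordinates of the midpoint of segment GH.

Barycentric coordinates of the midpoint are the average: (23/36, 8/9, -19/36).
Converting: (23/36)·D + (8/9)·E + (-19/36)·F = (-1195/72, 185/18).

(-1195/72, 185/18)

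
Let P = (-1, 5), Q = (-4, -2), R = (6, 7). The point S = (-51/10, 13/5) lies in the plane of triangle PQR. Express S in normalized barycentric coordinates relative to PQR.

(13/10, 1/5, -1/2)

Signed area of the reference triangle: [PQR] = ½·((-1)·(-2−7) + (-4)·(7−5) + 6·(5−(-2))) = ½·(9 − 8 + 42) = 43/2.
[SQR] = ½·((-51/10)·(-2−7) + (-4)·(7−(13/5)) + 6·(13/5−(-2))) = ½·(459/10 − 88/5 + 138/5) = 559/20, so the P-coordinate is (559/20)/(43/2) = 13/10.
[PSR] = ½·((-1)·(13/5−7) + (-51/10)·(7−5) + 6·(5−(13/5))) = ½·(22/5 − 51/5 + 72/5) = 43/10, so the Q-coordinate is 1/5.
[PQS] = ½·((-1)·(-2−(13/5)) + (-4)·(13/5−5) + (-51/10)·(5−(-2))) = ½·(23/5 + 48/5 − 357/10) = -43/4, so the R-coordinate is -1/2.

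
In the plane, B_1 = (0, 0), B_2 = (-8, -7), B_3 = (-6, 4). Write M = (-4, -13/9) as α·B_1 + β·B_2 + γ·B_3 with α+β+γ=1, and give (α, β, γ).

Signed area of the reference triangle: [B_1B_2B_3] = ½·(0·(-7−4) + (-8)·(4−0) + (-6)·(0−(-7))) = ½·(0 − 32 − 42) = -37.
[MB_2B_3] = ½·((-4)·(-7−4) + (-8)·(4−(-13/9)) + (-6)·(-13/9−(-7))) = ½·(44 − 392/9 − 100/3) = -148/9, so the B_1-coordinate is (-148/9)/(-37) = 4/9.
[B_1MB_3] = ½·(0·(-13/9−4) + (-4)·(4−0) + (-6)·(0−(-13/9))) = ½·(0 − 16 − 26/3) = -37/3, so the B_2-coordinate is 1/3.
[B_1B_2M] = ½·(0·(-7−(-13/9)) + (-8)·(-13/9−0) + (-4)·(0−(-7))) = ½·(0 + 104/9 − 28) = -74/9, so the B_3-coordinate is 2/9.
Check: 4/9 + 1/3 + 2/9 = 1.

(4/9, 1/3, 2/9)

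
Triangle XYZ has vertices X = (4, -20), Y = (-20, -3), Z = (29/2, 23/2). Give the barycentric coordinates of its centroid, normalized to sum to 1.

(1/3, 1/3, 1/3)

The centroid is the average of the vertices, so each weight is 1/3.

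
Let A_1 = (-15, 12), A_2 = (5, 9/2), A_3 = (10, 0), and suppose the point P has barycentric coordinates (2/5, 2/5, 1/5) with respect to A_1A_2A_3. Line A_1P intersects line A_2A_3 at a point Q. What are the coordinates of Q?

(20/3, 3)

Line A_1P meets A_2A_3 where the A_1-coordinate vanishes; zeroing P's A_1-weight and renormalizing leaves A_2, A_3-weights 2/5 : 1/5 → (2/3, 1/3).
So Q = (2/3)·A_2 + (1/3)·A_3 = (20/3, 3).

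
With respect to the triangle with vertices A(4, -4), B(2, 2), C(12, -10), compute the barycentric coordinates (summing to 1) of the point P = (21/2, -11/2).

Signed area of the reference triangle: [ABC] = ½·(4·(2−(-10)) + 2·(-10−(-4)) + 12·(-4−2)) = ½·(48 − 12 − 72) = -18.
[PBC] = ½·((21/2)·(2−(-10)) + 2·(-10−(-11/2)) + 12·(-11/2−2)) = ½·(126 − 9 − 90) = 27/2, so the A-coordinate is (27/2)/(-18) = -3/4.
[APC] = ½·(4·(-11/2−(-10)) + (21/2)·(-10−(-4)) + 12·(-4−(-11/2))) = ½·(18 − 63 + 18) = -27/2, so the B-coordinate is 3/4.
[ABP] = ½·(4·(2−(-11/2)) + 2·(-11/2−(-4)) + (21/2)·(-4−2)) = ½·(30 − 3 − 63) = -18, so the C-coordinate is 1.

(-3/4, 3/4, 1)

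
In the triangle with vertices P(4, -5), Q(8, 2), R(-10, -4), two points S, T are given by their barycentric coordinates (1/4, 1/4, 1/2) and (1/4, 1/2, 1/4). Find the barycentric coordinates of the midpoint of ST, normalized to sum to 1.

Since both coordinate triples sum to 1, the midpoint's barycentrics are the componentwise average.
(1/4+1/4)/2 = 1/4; similarly 3/8 and 3/8.

(1/4, 3/8, 3/8)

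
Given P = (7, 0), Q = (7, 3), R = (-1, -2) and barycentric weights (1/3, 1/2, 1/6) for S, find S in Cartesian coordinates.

(17/3, 7/6)

S = (1/3)·P + (1/2)·Q + (1/6)·R.
x-coordinate: (1/3)·7 + (1/2)·7 + (1/6)·(-1) = 17/3.
y-coordinate: (1/3)·0 + (1/2)·3 + (1/6)·(-2) = 7/6.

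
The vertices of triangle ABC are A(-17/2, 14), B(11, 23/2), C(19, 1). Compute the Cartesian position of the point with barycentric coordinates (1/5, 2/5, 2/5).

(103/10, 39/5)

P = (1/5)·A + (2/5)·B + (2/5)·C.
x-coordinate: (1/5)·(-17/2) + (2/5)·11 + (2/5)·19 = 103/10.
y-coordinate: (1/5)·14 + (2/5)·(23/2) + (2/5)·1 = 39/5.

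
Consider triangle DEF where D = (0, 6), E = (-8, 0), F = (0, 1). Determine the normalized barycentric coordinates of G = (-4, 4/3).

(1/6, 1/2, 1/3)

Signed area of the reference triangle: [DEF] = ½·(0·(0−1) + (-8)·(1−6) + 0·(6−0)) = ½·(0 + 40 + 0) = 20.
[GEF] = ½·((-4)·(0−1) + (-8)·(1−(4/3)) + 0·(4/3−0)) = ½·(4 + 8/3 + 0) = 10/3, so the D-coordinate is (10/3)/20 = 1/6.
[DGF] = ½·(0·(4/3−1) + (-4)·(1−6) + 0·(6−(4/3))) = ½·(0 + 20 + 0) = 10, so the E-coordinate is 1/2.
[DEG] = ½·(0·(0−(4/3)) + (-8)·(4/3−6) + (-4)·(6−0)) = ½·(0 + 112/3 − 24) = 20/3, so the F-coordinate is 1/3.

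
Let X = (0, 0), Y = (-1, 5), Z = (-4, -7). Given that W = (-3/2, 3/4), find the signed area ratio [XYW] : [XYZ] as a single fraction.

[XYZ] = ½·(0·(5−(-7)) + (-1)·(-7−0) + (-4)·(0−5)) = ½·(0 + 7 + 20) = 27/2.
[XYW] = ½·(0·(5−(3/4)) + (-1)·(3/4−0) + (-3/2)·(0−5)) = ½·(0 − 3/4 + 15/2) = 27/8, so the ratio is (27/8)/(27/2) = 1/4.

1/4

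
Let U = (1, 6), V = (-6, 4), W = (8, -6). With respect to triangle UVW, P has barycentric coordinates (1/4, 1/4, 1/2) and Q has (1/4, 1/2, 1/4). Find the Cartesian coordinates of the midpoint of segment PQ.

Barycentric coordinates of the midpoint are the average: (1/4, 3/8, 3/8).
Converting: (1/4)·U + (3/8)·V + (3/8)·W = (1, 3/4).

(1, 3/4)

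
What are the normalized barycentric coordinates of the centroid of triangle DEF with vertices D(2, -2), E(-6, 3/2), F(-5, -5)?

(1/3, 1/3, 1/3)

The centroid is the average of the vertices, so each weight is 1/3.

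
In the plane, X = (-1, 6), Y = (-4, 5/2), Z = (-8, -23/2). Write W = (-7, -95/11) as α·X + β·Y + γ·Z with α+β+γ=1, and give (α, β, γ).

Signed area of the reference triangle: [XYZ] = ½·((-1)·(5/2−(-23/2)) + (-4)·(-23/2−6) + (-8)·(6−(5/2))) = ½·(-14 + 70 − 28) = 14.
[WYZ] = ½·((-7)·(5/2−(-23/2)) + (-4)·(-23/2−(-95/11)) + (-8)·(-95/11−(5/2))) = ½·(-98 + 126/11 + 980/11) = 14/11, so the X-coordinate is (14/11)/14 = 1/11.
[XWZ] = ½·((-1)·(-95/11−(-23/2)) + (-7)·(-23/2−6) + (-8)·(6−(-95/11))) = ½·(-63/22 + 245/2 − 1288/11) = 14/11, so the Y-coordinate is 1/11.
[XYW] = ½·((-1)·(5/2−(-95/11)) + (-4)·(-95/11−6) + (-7)·(6−(5/2))) = ½·(-245/22 + 644/11 − 49/2) = 126/11, so the Z-coordinate is 9/11.

(1/11, 1/11, 9/11)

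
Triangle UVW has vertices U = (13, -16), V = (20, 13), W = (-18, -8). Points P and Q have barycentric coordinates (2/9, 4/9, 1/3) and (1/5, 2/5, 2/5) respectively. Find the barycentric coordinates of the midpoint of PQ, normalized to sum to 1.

Since both coordinate triples sum to 1, the midpoint's barycentrics are the componentwise average.
(2/9+1/5)/2 = 19/90; similarly 19/45 and 11/30.

(19/90, 19/45, 11/30)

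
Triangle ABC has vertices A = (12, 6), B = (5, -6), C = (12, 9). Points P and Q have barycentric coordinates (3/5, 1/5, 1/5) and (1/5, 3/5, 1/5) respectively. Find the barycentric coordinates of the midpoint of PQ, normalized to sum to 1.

Since both coordinate triples sum to 1, the midpoint's barycentrics are the componentwise average.
(3/5+1/5)/2 = 2/5; similarly 2/5 and 1/5.

(2/5, 2/5, 1/5)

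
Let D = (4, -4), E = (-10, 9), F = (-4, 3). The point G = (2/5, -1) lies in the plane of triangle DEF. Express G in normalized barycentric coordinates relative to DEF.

(2/5, -1/5, 4/5)

Signed area of the reference triangle: [DEF] = ½·(4·(9−3) + (-10)·(3−(-4)) + (-4)·(-4−9)) = ½·(24 − 70 + 52) = 3.
[GEF] = ½·((2/5)·(9−3) + (-10)·(3−(-1)) + (-4)·(-1−9)) = ½·(12/5 − 40 + 40) = 6/5, so the D-coordinate is (6/5)/3 = 2/5.
[DGF] = ½·(4·(-1−3) + (2/5)·(3−(-4)) + (-4)·(-4−(-1))) = ½·(-16 + 14/5 + 12) = -3/5, so the E-coordinate is -1/5.
[DEG] = ½·(4·(9−(-1)) + (-10)·(-1−(-4)) + (2/5)·(-4−9)) = ½·(40 − 30 − 26/5) = 12/5, so the F-coordinate is 4/5.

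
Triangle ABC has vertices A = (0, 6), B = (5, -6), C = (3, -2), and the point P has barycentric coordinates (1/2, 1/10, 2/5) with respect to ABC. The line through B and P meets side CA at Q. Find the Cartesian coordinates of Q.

(4/3, 22/9)

Line BP meets CA where the B-coordinate vanishes; zeroing P's B-weight and renormalizing leaves C, A-weights 2/5 : 1/2 → (4/9, 5/9).
So Q = (4/9)·C + (5/9)·A = (4/3, 22/9).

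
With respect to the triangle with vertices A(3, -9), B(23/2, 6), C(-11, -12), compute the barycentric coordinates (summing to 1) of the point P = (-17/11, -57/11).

Signed area of the reference triangle: [ABC] = ½·(3·(6−(-12)) + (23/2)·(-12−(-9)) + (-11)·(-9−6)) = ½·(54 − 69/2 + 165) = 369/4.
[PBC] = ½·((-17/11)·(6−(-12)) + (23/2)·(-12−(-57/11)) + (-11)·(-57/11−6)) = ½·(-306/11 − 1725/22 + 123) = 369/44, so the A-coordinate is (369/44)/(369/4) = 1/11.
[APC] = ½·(3·(-57/11−(-12)) + (-17/11)·(-12−(-9)) + (-11)·(-9−(-57/11))) = ½·(225/11 + 51/11 + 42) = 369/11, so the B-coordinate is 4/11.
[ABP] = ½·(3·(6−(-57/11)) + (23/2)·(-57/11−(-9)) + (-17/11)·(-9−6)) = ½·(369/11 + 483/11 + 255/11) = 1107/22, so the C-coordinate is 6/11.
Check: 1/11 + 4/11 + 6/11 = 1.

(1/11, 4/11, 6/11)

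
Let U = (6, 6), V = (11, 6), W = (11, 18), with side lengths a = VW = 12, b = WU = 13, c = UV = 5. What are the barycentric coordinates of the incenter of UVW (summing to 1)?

(2/5, 13/30, 1/6)

The incenter has barycentric coordinates proportional to the opposite side lengths: (12 : 13 : 5).
Normalizing by 12+13+5 = 30 gives (2/5, 13/30, 1/6).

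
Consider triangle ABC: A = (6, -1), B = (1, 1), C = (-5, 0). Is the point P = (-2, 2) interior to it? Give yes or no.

no

Barycentric coordinates of P: (-9/17, 25/17, 1/17).
The three coordinates are negative, positive, positive; a point is interior exactly when all three are positive.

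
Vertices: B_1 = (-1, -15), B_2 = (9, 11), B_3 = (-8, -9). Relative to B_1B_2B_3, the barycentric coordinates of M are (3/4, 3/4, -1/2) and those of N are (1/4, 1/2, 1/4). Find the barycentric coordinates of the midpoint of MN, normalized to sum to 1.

Since both coordinate triples sum to 1, the midpoint's barycentrics are the componentwise average.
(3/4+1/4)/2 = 1/2; similarly 5/8 and -1/8.

(1/2, 5/8, -1/8)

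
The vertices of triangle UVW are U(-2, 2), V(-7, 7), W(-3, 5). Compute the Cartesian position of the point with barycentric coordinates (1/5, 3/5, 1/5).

P = (1/5)·U + (3/5)·V + (1/5)·W.
x-coordinate: (1/5)·(-2) + (3/5)·(-7) + (1/5)·(-3) = -26/5.
y-coordinate: (1/5)·2 + (3/5)·7 + (1/5)·5 = 28/5.

(-26/5, 28/5)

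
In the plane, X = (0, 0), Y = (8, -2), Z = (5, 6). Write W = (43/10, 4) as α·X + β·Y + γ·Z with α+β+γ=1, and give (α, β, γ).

(1/5, 1/10, 7/10)

Signed area of the reference triangle: [XYZ] = ½·(0·(-2−6) + 8·(6−0) + 5·(0−(-2))) = ½·(0 + 48 + 10) = 29.
[WYZ] = ½·((43/10)·(-2−6) + 8·(6−4) + 5·(4−(-2))) = ½·(-172/5 + 16 + 30) = 29/5, so the X-coordinate is (29/5)/29 = 1/5.
[XWZ] = ½·(0·(4−6) + (43/10)·(6−0) + 5·(0−4)) = ½·(0 + 129/5 − 20) = 29/10, so the Y-coordinate is 1/10.
[XYW] = ½·(0·(-2−4) + 8·(4−0) + (43/10)·(0−(-2))) = ½·(0 + 32 + 43/5) = 203/10, so the Z-coordinate is 7/10.
Check: 1/5 + 1/10 + 7/10 = 1.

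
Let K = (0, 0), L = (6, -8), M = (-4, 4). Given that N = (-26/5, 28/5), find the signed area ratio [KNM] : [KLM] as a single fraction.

-1/5

[KLM] = ½·(0·(-8−4) + 6·(4−0) + (-4)·(0−(-8))) = ½·(0 + 24 − 32) = -4.
[KNM] = ½·(0·(28/5−4) + (-26/5)·(4−0) + (-4)·(0−(28/5))) = ½·(0 − 104/5 + 112/5) = 4/5, so the ratio is (4/5)/(-4) = -1/5.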